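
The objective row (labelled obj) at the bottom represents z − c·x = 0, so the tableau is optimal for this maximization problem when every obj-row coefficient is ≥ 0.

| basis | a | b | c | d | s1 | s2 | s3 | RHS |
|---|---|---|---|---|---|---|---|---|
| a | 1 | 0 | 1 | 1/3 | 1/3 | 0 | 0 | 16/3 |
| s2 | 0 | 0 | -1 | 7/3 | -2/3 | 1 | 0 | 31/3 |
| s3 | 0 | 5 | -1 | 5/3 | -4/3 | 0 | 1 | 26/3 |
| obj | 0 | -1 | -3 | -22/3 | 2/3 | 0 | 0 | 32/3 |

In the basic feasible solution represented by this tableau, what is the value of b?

b is not in the basis, so in the current basic feasible solution b = 0.

0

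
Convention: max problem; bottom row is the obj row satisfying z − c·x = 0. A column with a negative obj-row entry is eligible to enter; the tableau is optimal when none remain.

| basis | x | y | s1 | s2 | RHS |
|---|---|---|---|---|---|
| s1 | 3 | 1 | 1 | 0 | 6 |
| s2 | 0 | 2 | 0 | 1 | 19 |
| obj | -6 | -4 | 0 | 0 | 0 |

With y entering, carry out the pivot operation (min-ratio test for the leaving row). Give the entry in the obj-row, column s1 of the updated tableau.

Ratio test on column y — row 1: 6/1 = 6; row 2: 19/2 = 19/2. Minimum is 6 at row 1 (s1 leaves); pivot element 1.
Divide row 1 by 1; eliminate column y from the other rows.
obj-row update in column s1: 0 − (-4)·1 = 4.

4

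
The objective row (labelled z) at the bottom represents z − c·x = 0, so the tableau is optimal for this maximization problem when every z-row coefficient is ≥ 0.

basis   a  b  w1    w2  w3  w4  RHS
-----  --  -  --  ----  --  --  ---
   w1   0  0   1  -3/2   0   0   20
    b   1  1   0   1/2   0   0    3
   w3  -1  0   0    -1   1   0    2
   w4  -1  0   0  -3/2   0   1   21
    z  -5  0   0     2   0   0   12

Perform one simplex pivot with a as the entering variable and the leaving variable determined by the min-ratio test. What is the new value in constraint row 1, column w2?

Ratio test on column a — row 1: entry 0 ≤ 0; row 2: 3/1 = 3; row 3: entry -1 ≤ 0; row 4: entry -1 ≤ 0. Minimum is 3 at row 2 (b leaves); pivot element 1.
Divide row 2 by 1; eliminate column a from the other rows.
Row 1 update in column w2: -3/2 − 0·(1/2) = -3/2.

-3/2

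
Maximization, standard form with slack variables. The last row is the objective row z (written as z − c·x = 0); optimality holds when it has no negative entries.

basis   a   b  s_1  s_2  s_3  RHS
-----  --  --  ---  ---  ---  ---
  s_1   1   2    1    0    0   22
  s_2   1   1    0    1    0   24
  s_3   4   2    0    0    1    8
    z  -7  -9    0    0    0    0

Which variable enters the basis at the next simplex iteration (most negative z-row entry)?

Negative z-row entries: a: -7, b: -9.
The most negative is -9 in column b, so b enters.

b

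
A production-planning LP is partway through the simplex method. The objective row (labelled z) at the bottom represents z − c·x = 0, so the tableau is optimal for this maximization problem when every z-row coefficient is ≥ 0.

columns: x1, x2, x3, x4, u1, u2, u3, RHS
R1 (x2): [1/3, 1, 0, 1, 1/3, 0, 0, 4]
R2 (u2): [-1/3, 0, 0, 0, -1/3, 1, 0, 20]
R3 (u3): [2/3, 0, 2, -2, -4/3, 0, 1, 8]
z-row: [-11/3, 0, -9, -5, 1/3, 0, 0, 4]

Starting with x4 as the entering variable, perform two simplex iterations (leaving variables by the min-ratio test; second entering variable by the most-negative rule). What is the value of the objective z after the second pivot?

96

Ratio test on column x4 — row 1: 4/1 = 4; row 2: entry 0 ≤ 0; row 3: entry -2 ≤ 0. Minimum is 4 at row 1 (x2 leaves); pivot element 1.
Pivot on row 1; the z-row RHS becomes 4 − (-5)·4 = 24.
Next entering variable (most negative z-row entry -9): x3.
Ratio test on column x3 — row 1: entry 0 ≤ 0; row 2: entry 0 ≤ 0; row 3: 16/2 = 8. Minimum is 8 at row 3 (u3 leaves); pivot element 2.
After the second pivot the z-row RHS is 24 − (-9)·8 = 96.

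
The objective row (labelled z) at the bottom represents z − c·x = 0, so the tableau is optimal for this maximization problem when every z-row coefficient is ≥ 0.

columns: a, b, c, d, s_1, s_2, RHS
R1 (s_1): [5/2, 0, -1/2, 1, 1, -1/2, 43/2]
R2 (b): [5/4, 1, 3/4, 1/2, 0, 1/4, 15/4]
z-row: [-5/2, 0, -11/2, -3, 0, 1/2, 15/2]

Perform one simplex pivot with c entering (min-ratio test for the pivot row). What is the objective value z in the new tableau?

35

Ratio test on column c — row 1: entry -1/2 ≤ 0; row 2: (15/4)/(3/4) = 5. Minimum is 5 at row 2 (b leaves); pivot element 3/4.
Pivot on row 2; the z-row RHS becomes 15/2 − (-11/2)·5 = 35.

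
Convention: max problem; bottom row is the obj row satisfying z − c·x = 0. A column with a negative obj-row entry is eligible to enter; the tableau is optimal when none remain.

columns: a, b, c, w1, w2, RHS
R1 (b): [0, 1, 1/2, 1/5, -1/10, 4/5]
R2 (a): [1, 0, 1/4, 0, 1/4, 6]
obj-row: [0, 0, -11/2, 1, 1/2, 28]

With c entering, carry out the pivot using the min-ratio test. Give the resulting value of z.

184/5

Ratio test on column c — row 1: (4/5)/(1/2) = 8/5; row 2: 6/(1/4) = 24. Minimum is 8/5 at row 1 (b leaves); pivot element 1/2.
Pivot on row 1; the obj-row RHS becomes 28 − (-11/2)·(8/5) = 184/5.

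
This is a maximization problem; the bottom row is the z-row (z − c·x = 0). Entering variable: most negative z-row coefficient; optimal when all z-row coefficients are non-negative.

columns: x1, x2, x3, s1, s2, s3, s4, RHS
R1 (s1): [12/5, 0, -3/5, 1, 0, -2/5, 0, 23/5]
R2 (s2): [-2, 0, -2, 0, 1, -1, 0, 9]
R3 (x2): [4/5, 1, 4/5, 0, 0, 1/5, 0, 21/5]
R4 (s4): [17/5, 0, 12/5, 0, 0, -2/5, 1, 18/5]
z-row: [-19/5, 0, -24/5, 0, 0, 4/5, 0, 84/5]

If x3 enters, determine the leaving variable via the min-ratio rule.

Column x3 entries and ratios — s1: -3/5 ≤ 0, skip; s2: -2 ≤ 0, skip; x2: (21/5)/(4/5) = 21/4; s4: (18/5)/(12/5) = 3/2.
Smallest ratio is 3/2 in the row of s4, so s4 leaves.

s4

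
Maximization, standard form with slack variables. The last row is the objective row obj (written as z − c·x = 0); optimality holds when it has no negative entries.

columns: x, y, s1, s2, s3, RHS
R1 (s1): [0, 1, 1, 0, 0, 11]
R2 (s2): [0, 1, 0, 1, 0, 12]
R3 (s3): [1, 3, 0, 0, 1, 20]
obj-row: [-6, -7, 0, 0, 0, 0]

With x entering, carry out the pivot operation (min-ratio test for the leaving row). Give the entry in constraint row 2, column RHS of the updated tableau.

Ratio test on column x — row 1: entry 0 ≤ 0; row 2: entry 0 ≤ 0; row 3: 20/1 = 20. Minimum is 20 at row 3 (s3 leaves); pivot element 1.
Divide row 3 by 1; eliminate column x from the other rows.
Row 2 update in column RHS: 12 − 0·20 = 12.

12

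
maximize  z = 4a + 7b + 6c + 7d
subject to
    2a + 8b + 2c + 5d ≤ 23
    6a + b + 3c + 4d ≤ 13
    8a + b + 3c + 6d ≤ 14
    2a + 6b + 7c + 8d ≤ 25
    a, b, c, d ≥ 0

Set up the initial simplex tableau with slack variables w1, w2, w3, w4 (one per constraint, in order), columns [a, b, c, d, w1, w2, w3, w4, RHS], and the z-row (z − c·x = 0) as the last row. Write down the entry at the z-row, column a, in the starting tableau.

The z-row carries the negated objective coefficients: the a entry is -4.

-4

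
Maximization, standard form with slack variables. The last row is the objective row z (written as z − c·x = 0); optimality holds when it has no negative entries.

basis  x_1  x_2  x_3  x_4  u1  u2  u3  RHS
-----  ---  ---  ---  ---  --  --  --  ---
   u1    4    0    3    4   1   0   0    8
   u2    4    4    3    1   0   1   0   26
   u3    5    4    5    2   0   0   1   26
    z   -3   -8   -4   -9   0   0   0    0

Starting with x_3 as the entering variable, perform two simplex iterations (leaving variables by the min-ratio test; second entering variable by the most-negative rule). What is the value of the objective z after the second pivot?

36

Ratio test on column x_3 — row 1: 8/3 = 8/3; row 2: 26/3 = 26/3; row 3: 26/5 = 26/5. Minimum is 8/3 at row 1 (u1 leaves); pivot element 3.
Pivot on row 1; the z-row RHS becomes 0 − (-4)·(8/3) = 32/3.
Next entering variable (most negative z-row entry -8): x_2.
Ratio test on column x_2 — row 1: entry 0 ≤ 0; row 2: 18/4 = 9/2; row 3: (38/3)/4 = 19/6. Minimum is 19/6 at row 3 (u3 leaves); pivot element 4.
After the second pivot the z-row RHS is 32/3 − (-8)·(19/6) = 36.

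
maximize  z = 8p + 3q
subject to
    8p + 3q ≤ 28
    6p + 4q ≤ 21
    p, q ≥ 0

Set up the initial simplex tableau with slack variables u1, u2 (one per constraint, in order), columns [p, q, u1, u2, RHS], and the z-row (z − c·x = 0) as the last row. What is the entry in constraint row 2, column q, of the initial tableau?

Constraint 2 has coefficient 4 on q.

4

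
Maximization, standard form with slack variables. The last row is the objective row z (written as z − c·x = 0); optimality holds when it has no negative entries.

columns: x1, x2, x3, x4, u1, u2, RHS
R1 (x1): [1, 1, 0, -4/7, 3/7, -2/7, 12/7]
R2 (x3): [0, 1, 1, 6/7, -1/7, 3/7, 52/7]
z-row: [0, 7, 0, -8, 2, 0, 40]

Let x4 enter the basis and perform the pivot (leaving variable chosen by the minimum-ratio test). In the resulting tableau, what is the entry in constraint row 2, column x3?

7/6

Ratio test on column x4 — row 1: entry -4/7 ≤ 0; row 2: (52/7)/(6/7) = 26/3. Minimum is 26/3 at row 2 (x3 leaves); pivot element 6/7.
Divide row 2 by 6/7; eliminate column x4 from the other rows.
In the new row 2, the x3 entry is the old entry divided by the pivot: 1/(6/7) = 7/6.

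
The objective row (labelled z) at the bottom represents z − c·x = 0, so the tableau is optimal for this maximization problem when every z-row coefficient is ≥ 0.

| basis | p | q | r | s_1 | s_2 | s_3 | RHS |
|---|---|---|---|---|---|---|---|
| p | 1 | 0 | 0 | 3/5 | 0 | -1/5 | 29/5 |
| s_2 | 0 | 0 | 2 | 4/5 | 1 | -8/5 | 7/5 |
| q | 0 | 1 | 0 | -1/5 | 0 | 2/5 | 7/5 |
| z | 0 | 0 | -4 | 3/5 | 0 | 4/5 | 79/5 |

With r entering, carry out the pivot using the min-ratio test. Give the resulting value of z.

Ratio test on column r — row 1: entry 0 ≤ 0; row 2: (7/5)/2 = 7/10; row 3: entry 0 ≤ 0. Minimum is 7/10 at row 2 (s_2 leaves); pivot element 2.
Pivot on row 2; the z-row RHS becomes 79/5 − (-4)·(7/10) = 93/5.

93/5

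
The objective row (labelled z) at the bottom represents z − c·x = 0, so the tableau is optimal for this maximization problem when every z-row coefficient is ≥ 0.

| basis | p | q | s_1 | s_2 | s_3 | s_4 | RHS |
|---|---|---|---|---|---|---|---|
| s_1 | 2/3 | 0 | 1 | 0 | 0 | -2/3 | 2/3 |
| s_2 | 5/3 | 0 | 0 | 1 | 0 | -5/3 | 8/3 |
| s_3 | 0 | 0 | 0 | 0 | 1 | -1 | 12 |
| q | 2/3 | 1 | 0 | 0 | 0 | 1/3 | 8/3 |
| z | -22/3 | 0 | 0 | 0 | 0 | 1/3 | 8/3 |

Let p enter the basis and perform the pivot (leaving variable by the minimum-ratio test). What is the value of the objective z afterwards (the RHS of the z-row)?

Ratio test on column p — row 1: (2/3)/(2/3) = 1; row 2: (8/3)/(5/3) = 8/5; row 3: entry 0 ≤ 0; row 4: (8/3)/(2/3) = 4. Minimum is 1 at row 1 (s_1 leaves); pivot element 2/3.
Pivot on row 1; the z-row RHS becomes 8/3 − (-22/3)·1 = 10.

10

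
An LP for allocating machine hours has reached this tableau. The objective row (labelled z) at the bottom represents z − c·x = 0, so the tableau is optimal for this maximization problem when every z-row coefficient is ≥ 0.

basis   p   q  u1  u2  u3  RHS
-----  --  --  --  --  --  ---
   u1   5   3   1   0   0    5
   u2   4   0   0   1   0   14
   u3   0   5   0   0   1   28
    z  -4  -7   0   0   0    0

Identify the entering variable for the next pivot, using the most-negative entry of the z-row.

Negative z-row entries: p: -4, q: -7.
The most negative is -7 in column q, so q enters.

q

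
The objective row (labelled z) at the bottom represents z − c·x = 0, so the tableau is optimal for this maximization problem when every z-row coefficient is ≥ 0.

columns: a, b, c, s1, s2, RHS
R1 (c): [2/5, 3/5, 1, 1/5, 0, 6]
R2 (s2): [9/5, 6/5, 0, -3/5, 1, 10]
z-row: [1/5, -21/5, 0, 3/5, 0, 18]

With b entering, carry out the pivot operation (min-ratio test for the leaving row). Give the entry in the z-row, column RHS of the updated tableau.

Ratio test on column b — row 1: 6/(3/5) = 10; row 2: 10/(6/5) = 25/3. Minimum is 25/3 at row 2 (s2 leaves); pivot element 6/5.
Divide row 2 by 6/5; eliminate column b from the other rows.
z-row update in column RHS: 18 − (-21/5)·(25/3) = 53.

53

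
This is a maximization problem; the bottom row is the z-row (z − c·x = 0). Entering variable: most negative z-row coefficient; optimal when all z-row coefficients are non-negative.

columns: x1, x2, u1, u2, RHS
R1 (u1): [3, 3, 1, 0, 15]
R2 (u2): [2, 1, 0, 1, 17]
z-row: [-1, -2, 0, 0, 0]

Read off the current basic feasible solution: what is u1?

u1 is basic (row 1); its value is the RHS of that row, 15.

15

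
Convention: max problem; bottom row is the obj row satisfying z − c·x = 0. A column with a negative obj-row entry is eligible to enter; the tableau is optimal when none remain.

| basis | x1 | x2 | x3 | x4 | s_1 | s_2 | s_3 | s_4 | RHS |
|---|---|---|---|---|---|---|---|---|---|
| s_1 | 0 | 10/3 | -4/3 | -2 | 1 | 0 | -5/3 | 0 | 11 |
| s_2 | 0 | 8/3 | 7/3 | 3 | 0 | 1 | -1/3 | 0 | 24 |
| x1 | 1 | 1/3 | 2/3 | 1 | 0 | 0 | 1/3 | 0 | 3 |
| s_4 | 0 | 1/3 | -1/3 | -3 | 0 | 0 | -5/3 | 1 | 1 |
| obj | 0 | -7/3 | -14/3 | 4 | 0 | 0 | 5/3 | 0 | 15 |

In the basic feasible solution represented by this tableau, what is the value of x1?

3

x1 is basic (row 3); its value is the RHS of that row, 3.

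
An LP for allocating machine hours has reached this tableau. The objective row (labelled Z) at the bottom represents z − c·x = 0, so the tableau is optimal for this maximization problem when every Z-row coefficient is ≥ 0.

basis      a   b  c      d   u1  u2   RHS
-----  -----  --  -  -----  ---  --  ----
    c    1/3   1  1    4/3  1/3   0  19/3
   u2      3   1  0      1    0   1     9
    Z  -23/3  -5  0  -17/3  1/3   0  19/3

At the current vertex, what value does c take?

19/3

c is basic (row 1); its value is the RHS of that row, 19/3.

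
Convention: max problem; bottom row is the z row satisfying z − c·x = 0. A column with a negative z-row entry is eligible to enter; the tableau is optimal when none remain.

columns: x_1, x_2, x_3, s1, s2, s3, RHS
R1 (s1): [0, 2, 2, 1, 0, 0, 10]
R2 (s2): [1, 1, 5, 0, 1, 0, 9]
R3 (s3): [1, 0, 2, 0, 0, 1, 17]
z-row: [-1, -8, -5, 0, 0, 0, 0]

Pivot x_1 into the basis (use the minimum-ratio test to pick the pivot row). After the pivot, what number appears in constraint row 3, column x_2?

-1

Ratio test on column x_1 — row 1: entry 0 ≤ 0; row 2: 9/1 = 9; row 3: 17/1 = 17. Minimum is 9 at row 2 (s2 leaves); pivot element 1.
Divide row 2 by 1; eliminate column x_1 from the other rows.
Row 3 update in column x_2: 0 − 1·1 = -1.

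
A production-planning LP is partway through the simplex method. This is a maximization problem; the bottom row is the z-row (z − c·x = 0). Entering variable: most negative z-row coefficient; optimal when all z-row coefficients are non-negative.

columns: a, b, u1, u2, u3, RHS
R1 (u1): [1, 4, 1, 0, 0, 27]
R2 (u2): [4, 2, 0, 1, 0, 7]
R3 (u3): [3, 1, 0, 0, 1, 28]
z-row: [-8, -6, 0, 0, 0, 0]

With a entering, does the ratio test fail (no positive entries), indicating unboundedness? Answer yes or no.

no

Column a has positive entries in row(s) 1, 2, 3, so the ratio test bounds it — not unbounded.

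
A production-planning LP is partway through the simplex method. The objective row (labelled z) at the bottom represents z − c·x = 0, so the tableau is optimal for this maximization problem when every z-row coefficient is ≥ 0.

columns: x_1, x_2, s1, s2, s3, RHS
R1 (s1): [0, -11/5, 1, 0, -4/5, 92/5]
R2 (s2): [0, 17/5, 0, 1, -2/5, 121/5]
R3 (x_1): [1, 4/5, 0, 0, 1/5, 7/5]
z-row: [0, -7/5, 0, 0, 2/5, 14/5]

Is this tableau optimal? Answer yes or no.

no

The z-row has a negative entry -7/5 in column x_2, so it is not optimal.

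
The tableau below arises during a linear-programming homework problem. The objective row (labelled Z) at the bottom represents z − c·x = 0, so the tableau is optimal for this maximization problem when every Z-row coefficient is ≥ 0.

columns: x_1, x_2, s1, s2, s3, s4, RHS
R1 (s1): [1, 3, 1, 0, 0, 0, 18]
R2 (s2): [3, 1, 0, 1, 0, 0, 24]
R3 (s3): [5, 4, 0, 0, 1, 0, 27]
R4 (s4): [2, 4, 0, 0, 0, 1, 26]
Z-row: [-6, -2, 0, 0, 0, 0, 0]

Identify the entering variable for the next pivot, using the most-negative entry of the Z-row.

Negative Z-row entries: x_1: -6, x_2: -2.
The most negative is -6 in column x_1, so x_1 enters.

x_1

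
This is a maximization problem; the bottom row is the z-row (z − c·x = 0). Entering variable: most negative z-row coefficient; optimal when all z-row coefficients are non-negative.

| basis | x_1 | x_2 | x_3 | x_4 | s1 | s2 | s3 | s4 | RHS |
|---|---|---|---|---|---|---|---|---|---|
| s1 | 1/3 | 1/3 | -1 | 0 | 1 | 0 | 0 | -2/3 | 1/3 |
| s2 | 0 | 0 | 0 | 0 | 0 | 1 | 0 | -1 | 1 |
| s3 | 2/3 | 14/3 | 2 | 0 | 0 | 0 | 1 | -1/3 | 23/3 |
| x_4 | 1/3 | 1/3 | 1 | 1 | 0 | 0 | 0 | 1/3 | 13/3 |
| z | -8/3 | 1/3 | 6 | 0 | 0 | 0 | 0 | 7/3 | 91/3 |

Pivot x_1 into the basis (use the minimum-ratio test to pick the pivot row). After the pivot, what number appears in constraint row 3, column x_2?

4

Ratio test on column x_1 — row 1: (1/3)/(1/3) = 1; row 2: entry 0 ≤ 0; row 3: (23/3)/(2/3) = 23/2; row 4: (13/3)/(1/3) = 13. Minimum is 1 at row 1 (s1 leaves); pivot element 1/3.
Divide row 1 by 1/3; eliminate column x_1 from the other rows.
Row 3 update in column x_2: 14/3 − (2/3)·1 = 4.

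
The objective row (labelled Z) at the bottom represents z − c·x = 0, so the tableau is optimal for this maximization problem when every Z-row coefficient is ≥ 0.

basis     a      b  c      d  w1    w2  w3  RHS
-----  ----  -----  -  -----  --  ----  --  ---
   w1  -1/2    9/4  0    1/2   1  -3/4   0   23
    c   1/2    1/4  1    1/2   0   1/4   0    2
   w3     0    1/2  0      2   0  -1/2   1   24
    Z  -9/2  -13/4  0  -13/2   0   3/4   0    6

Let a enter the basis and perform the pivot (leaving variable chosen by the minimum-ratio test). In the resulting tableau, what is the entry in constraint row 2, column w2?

1/2

Ratio test on column a — row 1: entry -1/2 ≤ 0; row 2: 2/(1/2) = 4; row 3: entry 0 ≤ 0. Minimum is 4 at row 2 (c leaves); pivot element 1/2.
Divide row 2 by 1/2; eliminate column a from the other rows.
In the new row 2, the w2 entry is the old entry divided by the pivot: (1/4)/(1/2) = 1/2.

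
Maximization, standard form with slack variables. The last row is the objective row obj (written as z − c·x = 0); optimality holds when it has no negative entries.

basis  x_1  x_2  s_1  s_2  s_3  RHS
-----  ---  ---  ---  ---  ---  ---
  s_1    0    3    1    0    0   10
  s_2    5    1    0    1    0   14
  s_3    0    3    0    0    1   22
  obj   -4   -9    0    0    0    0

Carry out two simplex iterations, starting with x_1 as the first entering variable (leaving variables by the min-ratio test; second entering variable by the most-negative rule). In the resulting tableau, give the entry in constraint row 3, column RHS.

Ratio test on column x_1 — row 1: entry 0 ≤ 0; row 2: 14/5 = 14/5; row 3: entry 0 ≤ 0. Minimum is 14/5 at row 2 (s_2 leaves); pivot element 5.
Divide row 2 by 5; eliminate column x_1 from the other rows.
Second iteration: most negative obj-row entry is -41/5 in column x_2, so x_2 enters.
Ratio test on column x_2 — row 1: 10/3 = 10/3; row 2: (14/5)/(1/5) = 14; row 3: 22/3 = 22/3. Minimum is 10/3 at row 1 (s_1 leaves); pivot element 3.
Divide row 1 by 3; eliminate column x_2 from the other rows.
After both pivots, the entry at constraint row 3, column RHS is 12.

12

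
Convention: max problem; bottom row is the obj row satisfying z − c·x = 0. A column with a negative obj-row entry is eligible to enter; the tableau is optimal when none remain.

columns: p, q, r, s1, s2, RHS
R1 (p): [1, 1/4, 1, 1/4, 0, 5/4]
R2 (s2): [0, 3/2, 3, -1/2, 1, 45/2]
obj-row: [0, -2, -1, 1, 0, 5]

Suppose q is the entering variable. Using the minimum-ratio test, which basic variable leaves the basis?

p

Column q entries and ratios — p: (5/4)/(1/4) = 5; s2: (45/2)/(3/2) = 15.
Smallest ratio is 5 in the row of p, so p leaves.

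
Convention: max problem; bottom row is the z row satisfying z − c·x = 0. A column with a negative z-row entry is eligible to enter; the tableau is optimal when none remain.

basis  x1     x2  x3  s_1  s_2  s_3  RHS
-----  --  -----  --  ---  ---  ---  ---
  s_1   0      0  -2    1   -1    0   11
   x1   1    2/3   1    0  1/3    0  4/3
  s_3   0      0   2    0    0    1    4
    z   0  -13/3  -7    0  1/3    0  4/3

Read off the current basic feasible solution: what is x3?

x3 is not in the basis, so in the current basic feasible solution x3 = 0.

0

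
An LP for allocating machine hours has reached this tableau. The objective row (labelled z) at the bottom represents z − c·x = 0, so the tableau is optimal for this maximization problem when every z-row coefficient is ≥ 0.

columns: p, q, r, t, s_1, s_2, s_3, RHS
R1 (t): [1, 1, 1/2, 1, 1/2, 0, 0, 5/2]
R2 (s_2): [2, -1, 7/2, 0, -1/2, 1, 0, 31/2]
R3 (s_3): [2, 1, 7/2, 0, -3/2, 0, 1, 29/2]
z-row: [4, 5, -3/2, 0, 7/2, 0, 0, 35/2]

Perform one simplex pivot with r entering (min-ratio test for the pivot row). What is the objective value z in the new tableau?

Ratio test on column r — row 1: (5/2)/(1/2) = 5; row 2: (31/2)/(7/2) = 31/7; row 3: (29/2)/(7/2) = 29/7. Minimum is 29/7 at row 3 (s_3 leaves); pivot element 7/2.
Pivot on row 3; the z-row RHS becomes 35/2 − (-3/2)·(29/7) = 166/7.

166/7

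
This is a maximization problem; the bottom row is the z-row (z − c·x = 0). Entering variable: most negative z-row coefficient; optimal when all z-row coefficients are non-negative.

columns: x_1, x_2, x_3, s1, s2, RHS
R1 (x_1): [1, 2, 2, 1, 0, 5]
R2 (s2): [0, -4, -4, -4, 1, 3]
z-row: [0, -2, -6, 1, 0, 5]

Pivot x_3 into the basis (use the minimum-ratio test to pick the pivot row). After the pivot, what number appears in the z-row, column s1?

Ratio test on column x_3 — row 1: 5/2 = 5/2; row 2: entry -4 ≤ 0. Minimum is 5/2 at row 1 (x_1 leaves); pivot element 2.
Divide row 1 by 2; eliminate column x_3 from the other rows.
z-row update in column s1: 1 − (-6)·(1/2) = 4.

4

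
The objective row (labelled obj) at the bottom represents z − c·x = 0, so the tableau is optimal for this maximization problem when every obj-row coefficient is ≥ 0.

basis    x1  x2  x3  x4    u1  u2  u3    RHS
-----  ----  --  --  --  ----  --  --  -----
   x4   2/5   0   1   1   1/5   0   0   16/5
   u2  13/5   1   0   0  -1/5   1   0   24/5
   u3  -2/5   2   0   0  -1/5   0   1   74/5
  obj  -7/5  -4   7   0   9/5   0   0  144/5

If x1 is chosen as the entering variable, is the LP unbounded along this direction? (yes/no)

no

Column x1 has positive entries in row(s) 1, 2, so the ratio test bounds it — not unbounded.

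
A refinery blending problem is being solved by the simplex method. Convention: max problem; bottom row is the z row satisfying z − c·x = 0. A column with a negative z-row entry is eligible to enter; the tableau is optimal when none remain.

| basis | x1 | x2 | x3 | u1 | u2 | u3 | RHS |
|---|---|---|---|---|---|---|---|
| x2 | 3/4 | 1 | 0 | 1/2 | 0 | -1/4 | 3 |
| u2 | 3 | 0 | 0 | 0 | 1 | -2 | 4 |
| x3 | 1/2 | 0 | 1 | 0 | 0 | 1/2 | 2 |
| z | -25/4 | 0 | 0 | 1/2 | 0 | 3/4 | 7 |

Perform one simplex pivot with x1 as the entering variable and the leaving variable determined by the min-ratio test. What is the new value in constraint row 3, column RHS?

4/3

Ratio test on column x1 — row 1: 3/(3/4) = 4; row 2: 4/3 = 4/3; row 3: 2/(1/2) = 4. Minimum is 4/3 at row 2 (u2 leaves); pivot element 3.
Divide row 2 by 3; eliminate column x1 from the other rows.
Row 3 update in column RHS: 2 − (1/2)·(4/3) = 4/3.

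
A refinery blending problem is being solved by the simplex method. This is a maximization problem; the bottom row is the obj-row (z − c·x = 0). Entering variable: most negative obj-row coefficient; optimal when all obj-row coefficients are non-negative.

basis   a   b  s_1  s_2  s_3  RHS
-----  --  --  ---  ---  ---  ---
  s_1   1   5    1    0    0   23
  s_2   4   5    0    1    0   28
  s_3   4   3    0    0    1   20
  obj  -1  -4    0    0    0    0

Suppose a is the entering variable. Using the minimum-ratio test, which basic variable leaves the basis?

Column a entries and ratios — s_1: 23/1 = 23; s_2: 28/4 = 7; s_3: 20/4 = 5.
Smallest ratio is 5 in the row of s_3, so s_3 leaves.

s_3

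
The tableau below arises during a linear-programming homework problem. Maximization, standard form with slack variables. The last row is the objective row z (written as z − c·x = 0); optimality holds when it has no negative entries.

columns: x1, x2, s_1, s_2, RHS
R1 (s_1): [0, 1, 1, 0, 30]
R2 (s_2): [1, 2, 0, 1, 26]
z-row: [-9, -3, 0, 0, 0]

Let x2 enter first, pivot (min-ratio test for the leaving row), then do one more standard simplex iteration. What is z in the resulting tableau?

234

Ratio test on column x2 — row 1: 30/1 = 30; row 2: 26/2 = 13. Minimum is 13 at row 2 (s_2 leaves); pivot element 2.
Pivot on row 2; the z-row RHS becomes 0 − (-3)·13 = 39.
Next entering variable (most negative z-row entry -15/2): x1.
Ratio test on column x1 — row 1: entry -1/2 ≤ 0; row 2: 13/(1/2) = 26. Minimum is 26 at row 2 (x2 leaves); pivot element 1/2.
After the second pivot the z-row RHS is 39 − (-15/2)·26 = 234.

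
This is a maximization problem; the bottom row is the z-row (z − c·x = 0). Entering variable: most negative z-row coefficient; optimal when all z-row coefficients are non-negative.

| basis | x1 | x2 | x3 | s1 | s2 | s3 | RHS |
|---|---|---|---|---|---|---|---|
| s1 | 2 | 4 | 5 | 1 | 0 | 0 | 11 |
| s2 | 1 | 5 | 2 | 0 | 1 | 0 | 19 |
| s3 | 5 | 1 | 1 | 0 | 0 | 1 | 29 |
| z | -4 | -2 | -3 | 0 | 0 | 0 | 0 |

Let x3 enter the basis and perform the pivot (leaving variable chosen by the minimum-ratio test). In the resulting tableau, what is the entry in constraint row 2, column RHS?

73/5

Ratio test on column x3 — row 1: 11/5 = 11/5; row 2: 19/2 = 19/2; row 3: 29/1 = 29. Minimum is 11/5 at row 1 (s1 leaves); pivot element 5.
Divide row 1 by 5; eliminate column x3 from the other rows.
Row 2 update in column RHS: 19 − 2·(11/5) = 73/5.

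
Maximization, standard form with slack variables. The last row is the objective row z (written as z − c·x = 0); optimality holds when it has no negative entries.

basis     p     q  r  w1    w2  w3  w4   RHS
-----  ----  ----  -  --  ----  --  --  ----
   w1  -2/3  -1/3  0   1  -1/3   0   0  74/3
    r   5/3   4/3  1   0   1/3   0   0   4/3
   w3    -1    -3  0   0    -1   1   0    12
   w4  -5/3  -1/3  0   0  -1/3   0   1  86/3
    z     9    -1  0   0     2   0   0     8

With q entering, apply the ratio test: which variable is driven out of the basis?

Column q entries and ratios — w1: -1/3 ≤ 0, skip; r: (4/3)/(4/3) = 1; w3: -3 ≤ 0, skip; w4: -1/3 ≤ 0, skip.
Smallest ratio is 1 in the row of r, so r leaves.

r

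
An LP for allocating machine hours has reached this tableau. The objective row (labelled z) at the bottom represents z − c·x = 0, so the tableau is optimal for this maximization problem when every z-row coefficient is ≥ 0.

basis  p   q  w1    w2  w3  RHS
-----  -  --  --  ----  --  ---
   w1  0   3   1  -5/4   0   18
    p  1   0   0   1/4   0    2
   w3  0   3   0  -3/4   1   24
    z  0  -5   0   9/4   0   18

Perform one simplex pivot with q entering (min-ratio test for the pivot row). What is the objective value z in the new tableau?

Ratio test on column q — row 1: 18/3 = 6; row 2: entry 0 ≤ 0; row 3: 24/3 = 8. Minimum is 6 at row 1 (w1 leaves); pivot element 3.
Pivot on row 1; the z-row RHS becomes 18 − (-5)·6 = 48.

48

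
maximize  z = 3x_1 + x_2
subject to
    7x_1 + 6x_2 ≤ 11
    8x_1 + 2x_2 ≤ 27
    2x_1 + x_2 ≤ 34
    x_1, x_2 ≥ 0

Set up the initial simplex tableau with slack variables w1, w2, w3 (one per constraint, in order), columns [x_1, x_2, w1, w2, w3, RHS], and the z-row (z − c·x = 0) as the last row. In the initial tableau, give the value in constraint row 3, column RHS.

The RHS of constraint 3 is b_3 = 34.

34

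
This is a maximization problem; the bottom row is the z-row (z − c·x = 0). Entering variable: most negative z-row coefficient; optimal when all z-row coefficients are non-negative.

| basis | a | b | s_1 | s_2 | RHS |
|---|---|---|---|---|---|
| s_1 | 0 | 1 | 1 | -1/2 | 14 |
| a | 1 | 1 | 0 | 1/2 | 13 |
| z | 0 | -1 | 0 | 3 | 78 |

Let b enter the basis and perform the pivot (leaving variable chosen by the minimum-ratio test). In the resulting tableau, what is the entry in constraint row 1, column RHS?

Ratio test on column b — row 1: 14/1 = 14; row 2: 13/1 = 13. Minimum is 13 at row 2 (a leaves); pivot element 1.
Divide row 2 by 1; eliminate column b from the other rows.
Row 1 update in column RHS: 14 − 1·13 = 1.

1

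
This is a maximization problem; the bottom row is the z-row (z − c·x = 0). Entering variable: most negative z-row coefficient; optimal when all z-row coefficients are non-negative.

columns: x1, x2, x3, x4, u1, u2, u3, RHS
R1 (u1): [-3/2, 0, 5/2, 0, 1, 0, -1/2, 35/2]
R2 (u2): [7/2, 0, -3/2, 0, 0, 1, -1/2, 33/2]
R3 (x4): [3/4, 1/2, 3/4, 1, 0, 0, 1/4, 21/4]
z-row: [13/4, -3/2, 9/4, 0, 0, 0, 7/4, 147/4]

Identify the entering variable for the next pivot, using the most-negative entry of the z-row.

Negative z-row entries: x2: -3/2.
The most negative is -3/2 in column x2, so x2 enters.

x2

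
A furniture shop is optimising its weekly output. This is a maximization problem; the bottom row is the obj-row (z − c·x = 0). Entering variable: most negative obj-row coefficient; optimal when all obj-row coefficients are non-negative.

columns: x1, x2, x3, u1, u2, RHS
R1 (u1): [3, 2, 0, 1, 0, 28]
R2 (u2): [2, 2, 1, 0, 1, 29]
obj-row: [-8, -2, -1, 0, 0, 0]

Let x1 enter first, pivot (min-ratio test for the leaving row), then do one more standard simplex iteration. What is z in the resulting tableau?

Ratio test on column x1 — row 1: 28/3 = 28/3; row 2: 29/2 = 29/2. Minimum is 28/3 at row 1 (u1 leaves); pivot element 3.
Pivot on row 1; the obj-row RHS becomes 0 − (-8)·(28/3) = 224/3.
Next entering variable (most negative obj-row entry -1): x3.
Ratio test on column x3 — row 1: entry 0 ≤ 0; row 2: (31/3)/1 = 31/3. Minimum is 31/3 at row 2 (u2 leaves); pivot element 1.
After the second pivot the obj-row RHS is 224/3 − (-1)·(31/3) = 85.

85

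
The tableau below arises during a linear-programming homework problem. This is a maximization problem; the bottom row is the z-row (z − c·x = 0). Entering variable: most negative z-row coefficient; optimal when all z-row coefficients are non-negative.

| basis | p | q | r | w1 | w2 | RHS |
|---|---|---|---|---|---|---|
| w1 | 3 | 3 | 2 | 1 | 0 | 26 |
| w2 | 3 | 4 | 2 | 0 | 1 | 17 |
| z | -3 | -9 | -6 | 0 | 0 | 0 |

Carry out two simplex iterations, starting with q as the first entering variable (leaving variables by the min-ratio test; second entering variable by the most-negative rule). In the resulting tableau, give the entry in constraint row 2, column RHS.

Ratio test on column q — row 1: 26/3 = 26/3; row 2: 17/4 = 17/4. Minimum is 17/4 at row 2 (w2 leaves); pivot element 4.
Divide row 2 by 4; eliminate column q from the other rows.
Second iteration: most negative z-row entry is -3/2 in column r, so r enters.
Ratio test on column r — row 1: (53/4)/(1/2) = 53/2; row 2: (17/4)/(1/2) = 17/2. Minimum is 17/2 at row 2 (q leaves); pivot element 1/2.
Divide row 2 by 1/2; eliminate column r from the other rows.
After both pivots, the entry at constraint row 2, column RHS is 17/2.

17/2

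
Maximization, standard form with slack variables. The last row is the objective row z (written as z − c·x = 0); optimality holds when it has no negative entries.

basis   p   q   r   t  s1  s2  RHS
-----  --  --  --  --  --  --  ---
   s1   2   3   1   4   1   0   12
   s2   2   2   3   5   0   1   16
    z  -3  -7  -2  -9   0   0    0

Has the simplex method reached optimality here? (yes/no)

no

The z-row has a negative entry -9 in column t, so it is not optimal.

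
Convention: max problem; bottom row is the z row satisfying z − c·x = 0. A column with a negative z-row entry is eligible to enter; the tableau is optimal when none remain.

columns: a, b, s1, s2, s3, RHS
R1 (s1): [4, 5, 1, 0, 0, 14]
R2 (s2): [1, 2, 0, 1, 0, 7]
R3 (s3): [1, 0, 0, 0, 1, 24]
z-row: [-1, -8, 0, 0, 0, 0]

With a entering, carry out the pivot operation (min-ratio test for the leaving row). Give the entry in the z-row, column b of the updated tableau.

Ratio test on column a — row 1: 14/4 = 7/2; row 2: 7/1 = 7; row 3: 24/1 = 24. Minimum is 7/2 at row 1 (s1 leaves); pivot element 4.
Divide row 1 by 4; eliminate column a from the other rows.
z-row update in column b: -8 − (-1)·(5/4) = -27/4.

-27/4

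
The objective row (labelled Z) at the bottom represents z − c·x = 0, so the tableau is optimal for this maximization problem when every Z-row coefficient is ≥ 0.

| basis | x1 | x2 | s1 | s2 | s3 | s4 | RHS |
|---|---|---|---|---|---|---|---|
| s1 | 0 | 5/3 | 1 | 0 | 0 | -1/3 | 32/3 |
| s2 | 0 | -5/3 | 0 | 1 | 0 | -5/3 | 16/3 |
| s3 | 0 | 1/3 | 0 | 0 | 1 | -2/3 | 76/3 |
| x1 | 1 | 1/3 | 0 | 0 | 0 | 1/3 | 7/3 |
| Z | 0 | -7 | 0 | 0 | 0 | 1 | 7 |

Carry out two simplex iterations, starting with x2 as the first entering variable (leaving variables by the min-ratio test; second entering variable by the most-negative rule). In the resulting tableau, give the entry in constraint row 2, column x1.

5

Ratio test on column x2 — row 1: (32/3)/(5/3) = 32/5; row 2: entry -5/3 ≤ 0; row 3: (76/3)/(1/3) = 76; row 4: (7/3)/(1/3) = 7. Minimum is 32/5 at row 1 (s1 leaves); pivot element 5/3.
Divide row 1 by 5/3; eliminate column x2 from the other rows.
Second iteration: most negative Z-row entry is -2/5 in column s4, so s4 enters.
Ratio test on column s4 — row 1: entry -1/5 ≤ 0; row 2: entry -2 ≤ 0; row 3: entry -3/5 ≤ 0; row 4: (1/5)/(2/5) = 1/2. Minimum is 1/2 at row 4 (x1 leaves); pivot element 2/5.
Divide row 4 by 2/5; eliminate column s4 from the other rows.
After both pivots, the entry at constraint row 2, column x1 is 5.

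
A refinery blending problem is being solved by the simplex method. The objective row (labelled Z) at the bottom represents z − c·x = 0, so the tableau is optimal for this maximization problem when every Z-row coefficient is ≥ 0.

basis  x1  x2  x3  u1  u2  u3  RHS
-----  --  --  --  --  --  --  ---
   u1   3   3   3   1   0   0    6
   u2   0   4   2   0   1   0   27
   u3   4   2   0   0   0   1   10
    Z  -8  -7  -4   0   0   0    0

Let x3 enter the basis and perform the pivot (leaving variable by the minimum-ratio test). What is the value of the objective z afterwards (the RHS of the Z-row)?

Ratio test on column x3 — row 1: 6/3 = 2; row 2: 27/2 = 27/2; row 3: entry 0 ≤ 0. Minimum is 2 at row 1 (u1 leaves); pivot element 3.
Pivot on row 1; the Z-row RHS becomes 0 − (-4)·2 = 8.

8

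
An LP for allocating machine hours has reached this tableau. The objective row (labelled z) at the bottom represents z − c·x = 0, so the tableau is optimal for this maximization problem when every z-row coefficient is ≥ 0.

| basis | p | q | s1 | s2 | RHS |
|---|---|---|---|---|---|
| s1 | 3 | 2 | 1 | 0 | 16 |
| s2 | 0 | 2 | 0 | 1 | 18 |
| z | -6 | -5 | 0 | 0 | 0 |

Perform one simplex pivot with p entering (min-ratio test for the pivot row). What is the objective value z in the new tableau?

Ratio test on column p — row 1: 16/3 = 16/3; row 2: entry 0 ≤ 0. Minimum is 16/3 at row 1 (s1 leaves); pivot element 3.
Pivot on row 1; the z-row RHS becomes 0 − (-6)·(16/3) = 32.

32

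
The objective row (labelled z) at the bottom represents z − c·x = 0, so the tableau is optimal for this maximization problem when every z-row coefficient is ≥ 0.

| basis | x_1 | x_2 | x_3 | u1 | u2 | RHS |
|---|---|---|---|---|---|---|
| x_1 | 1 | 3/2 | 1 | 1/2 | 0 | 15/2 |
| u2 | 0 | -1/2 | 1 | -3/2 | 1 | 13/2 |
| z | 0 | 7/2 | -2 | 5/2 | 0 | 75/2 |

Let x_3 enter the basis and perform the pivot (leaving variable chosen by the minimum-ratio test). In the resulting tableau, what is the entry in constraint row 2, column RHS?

Ratio test on column x_3 — row 1: (15/2)/1 = 15/2; row 2: (13/2)/1 = 13/2. Minimum is 13/2 at row 2 (u2 leaves); pivot element 1.
Divide row 2 by 1; eliminate column x_3 from the other rows.
In the new row 2, the RHS entry is the old entry divided by the pivot: (13/2)/1 = 13/2.

13/2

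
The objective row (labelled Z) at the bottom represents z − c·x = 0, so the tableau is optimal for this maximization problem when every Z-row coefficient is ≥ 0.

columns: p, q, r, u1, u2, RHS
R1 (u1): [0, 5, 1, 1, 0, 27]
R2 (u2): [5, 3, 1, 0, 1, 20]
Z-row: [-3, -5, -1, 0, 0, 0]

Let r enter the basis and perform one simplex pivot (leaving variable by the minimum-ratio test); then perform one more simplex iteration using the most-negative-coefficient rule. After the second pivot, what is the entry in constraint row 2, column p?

25/2

Ratio test on column r — row 1: 27/1 = 27; row 2: 20/1 = 20. Minimum is 20 at row 2 (u2 leaves); pivot element 1.
Divide row 2 by 1; eliminate column r from the other rows.
Second iteration: most negative Z-row entry is -2 in column q, so q enters.
Ratio test on column q — row 1: 7/2 = 7/2; row 2: 20/3 = 20/3. Minimum is 7/2 at row 1 (u1 leaves); pivot element 2.
Divide row 1 by 2; eliminate column q from the other rows.
After both pivots, the entry at constraint row 2, column p is 25/2.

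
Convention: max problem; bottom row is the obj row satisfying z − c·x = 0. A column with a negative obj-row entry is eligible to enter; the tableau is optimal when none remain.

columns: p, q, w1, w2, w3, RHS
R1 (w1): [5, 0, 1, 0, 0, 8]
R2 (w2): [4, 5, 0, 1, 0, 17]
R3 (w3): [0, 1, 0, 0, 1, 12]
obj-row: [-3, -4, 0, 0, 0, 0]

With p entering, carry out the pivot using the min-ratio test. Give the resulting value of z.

24/5

Ratio test on column p — row 1: 8/5 = 8/5; row 2: 17/4 = 17/4; row 3: entry 0 ≤ 0. Minimum is 8/5 at row 1 (w1 leaves); pivot element 5.
Pivot on row 1; the obj-row RHS becomes 0 − (-3)·(8/5) = 24/5.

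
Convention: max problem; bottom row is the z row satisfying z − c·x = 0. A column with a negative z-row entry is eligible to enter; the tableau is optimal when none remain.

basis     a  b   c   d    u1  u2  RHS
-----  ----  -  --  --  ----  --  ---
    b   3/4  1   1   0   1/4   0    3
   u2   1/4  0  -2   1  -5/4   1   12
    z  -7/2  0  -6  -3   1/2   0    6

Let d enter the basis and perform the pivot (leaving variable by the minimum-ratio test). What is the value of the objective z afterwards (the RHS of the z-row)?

42

Ratio test on column d — row 1: entry 0 ≤ 0; row 2: 12/1 = 12. Minimum is 12 at row 2 (u2 leaves); pivot element 1.
Pivot on row 2; the z-row RHS becomes 6 − (-3)·12 = 42.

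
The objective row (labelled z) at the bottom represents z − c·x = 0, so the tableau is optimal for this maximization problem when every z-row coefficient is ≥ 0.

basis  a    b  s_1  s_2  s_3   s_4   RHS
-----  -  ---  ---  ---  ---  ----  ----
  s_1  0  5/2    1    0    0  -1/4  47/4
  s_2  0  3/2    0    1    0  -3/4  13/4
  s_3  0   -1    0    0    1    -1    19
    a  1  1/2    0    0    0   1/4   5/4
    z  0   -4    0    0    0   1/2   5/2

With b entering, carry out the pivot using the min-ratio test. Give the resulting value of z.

Ratio test on column b — row 1: (47/4)/(5/2) = 47/10; row 2: (13/4)/(3/2) = 13/6; row 3: entry -1 ≤ 0; row 4: (5/4)/(1/2) = 5/2. Minimum is 13/6 at row 2 (s_2 leaves); pivot element 3/2.
Pivot on row 2; the z-row RHS becomes 5/2 − (-4)·(13/6) = 67/6.

67/6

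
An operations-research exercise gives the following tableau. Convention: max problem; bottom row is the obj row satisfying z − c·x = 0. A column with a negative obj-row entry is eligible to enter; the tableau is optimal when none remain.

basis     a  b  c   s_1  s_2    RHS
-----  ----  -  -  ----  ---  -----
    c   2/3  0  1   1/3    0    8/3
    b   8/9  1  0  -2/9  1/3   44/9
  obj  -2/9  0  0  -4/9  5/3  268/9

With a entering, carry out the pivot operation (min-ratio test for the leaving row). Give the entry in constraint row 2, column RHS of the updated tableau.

Ratio test on column a — row 1: (8/3)/(2/3) = 4; row 2: (44/9)/(8/9) = 11/2. Minimum is 4 at row 1 (c leaves); pivot element 2/3.
Divide row 1 by 2/3; eliminate column a from the other rows.
Row 2 update in column RHS: 44/9 − (8/9)·4 = 4/3.

4/3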